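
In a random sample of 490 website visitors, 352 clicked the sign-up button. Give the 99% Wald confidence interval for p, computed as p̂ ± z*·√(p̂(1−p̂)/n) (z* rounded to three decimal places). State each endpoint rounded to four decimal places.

p̂ = 352/490 = 0.71837.
Standard error of p̂: √(0.202316/490) = √0.000412889 = 0.020320.
z* = 2.576 at the 99% level.
Margin = 2.576·0.020320 = 0.05234.
CI: 0.71837 ± 0.05234 = (0.6660, 0.7707).

(0.6660, 0.7707)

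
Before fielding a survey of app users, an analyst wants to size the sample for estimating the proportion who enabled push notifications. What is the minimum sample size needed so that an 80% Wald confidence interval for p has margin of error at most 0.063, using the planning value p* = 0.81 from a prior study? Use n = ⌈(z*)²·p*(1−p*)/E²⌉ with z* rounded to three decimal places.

The 80% critical value is z* = 1.282.
p*(1−p*) = 0.81·0.19 = 0.1539.
Required n before rounding: 1.643524 × 0.1539 / 0.063² = 63.728.
⌈63.728⌉ = 64.

n = 64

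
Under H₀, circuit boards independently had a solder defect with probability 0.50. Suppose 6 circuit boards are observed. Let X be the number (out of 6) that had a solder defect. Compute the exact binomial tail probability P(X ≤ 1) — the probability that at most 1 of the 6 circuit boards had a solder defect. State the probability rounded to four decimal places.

X ~ Binomial(n=6, p=0.50).
P(X ≤ 1) = C(6,0)·0.50^0·0.50^6 + C(6,1)·0.50^1·0.50^5.
= 0.015625 + 0.093750 = 0.1094.

P = 0.1094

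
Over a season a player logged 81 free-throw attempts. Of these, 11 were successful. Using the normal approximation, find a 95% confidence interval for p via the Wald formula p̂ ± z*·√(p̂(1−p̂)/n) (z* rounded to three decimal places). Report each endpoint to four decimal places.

Sample proportion p̂ = 11/81 = 0.13580.
SE(p̂) = √(0.13580·0.86420/81) = 0.038064.
z* = 1.960 at the 95% level.
Margin = 1.960·0.038064 = 0.07461.
CI: 0.13580 ± 0.07461 = (0.0612, 0.2104).

(0.0612, 0.2104)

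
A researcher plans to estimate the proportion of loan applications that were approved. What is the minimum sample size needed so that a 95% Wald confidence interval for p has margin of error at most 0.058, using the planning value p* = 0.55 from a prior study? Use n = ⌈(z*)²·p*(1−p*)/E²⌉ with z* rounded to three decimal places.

z* = 1.960 at the 95% level.
p*(1−p*) = 0.2475.
(z*)²·p*(1−p*)/E² = 3.841600·0.2475/0.003364 = 282.639.
⌈282.639⌉ = 283.

n = 283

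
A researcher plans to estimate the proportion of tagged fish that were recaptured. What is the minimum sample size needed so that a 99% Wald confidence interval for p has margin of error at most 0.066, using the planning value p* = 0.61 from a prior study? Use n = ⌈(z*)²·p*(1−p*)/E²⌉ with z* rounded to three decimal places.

n = 363

The 99% critical value is z* = 2.576.
p*(1−p*) = 0.2379.
(z*)²·p*(1−p*)/E² = 6.635776·0.2379/0.004356 = 362.408.
⌈362.408⌉ = 363.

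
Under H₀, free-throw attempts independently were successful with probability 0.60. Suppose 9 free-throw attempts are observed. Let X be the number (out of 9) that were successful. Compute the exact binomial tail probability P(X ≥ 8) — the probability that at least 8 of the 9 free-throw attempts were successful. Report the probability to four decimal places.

X is binomial with n = 9 and p = 0.60.
P(X ≥ 8) = C(9,8)·0.60^8·0.40^1 + C(9,9)·0.60^9·0.40^0.
= 0.060466 + 0.010078 = 0.0705.

P = 0.0705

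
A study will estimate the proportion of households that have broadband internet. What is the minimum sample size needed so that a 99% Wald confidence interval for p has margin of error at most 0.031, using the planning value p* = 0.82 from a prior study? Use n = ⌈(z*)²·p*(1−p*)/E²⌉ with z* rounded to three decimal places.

n = 1020

The 99% critical value is z* = 2.576.
p*(1−p*) = 0.1476.
(z*)²·p*(1−p*)/E² = 6.635776·0.1476/0.000961 = 1019.189.
⌈1019.189⌉ = 1020.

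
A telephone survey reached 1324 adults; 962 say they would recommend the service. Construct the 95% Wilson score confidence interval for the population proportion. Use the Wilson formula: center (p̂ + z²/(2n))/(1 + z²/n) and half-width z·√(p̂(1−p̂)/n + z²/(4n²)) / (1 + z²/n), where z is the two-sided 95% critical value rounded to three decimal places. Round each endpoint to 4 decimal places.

(0.7019, 0.7499)

p̂ = 962/1324 = 0.72659; z = 1.960, so z² = 3.841600.
Denominator 1 + z²/n = 1 + 3.841600/1324 = 1.002902.
Adjusted center: (0.72659 + z²/(2n))/1.002902 = 0.72593.
Radicand: p̂(1−p̂)/n + z²/(4n²) = 0.000150044 + 0.000000548 = 0.000150592.
Half-width = 1.960·√0.000150592/1.002902 = 0.02398.
Interval: 0.72593 ± 0.02398 → (0.7019, 0.7499).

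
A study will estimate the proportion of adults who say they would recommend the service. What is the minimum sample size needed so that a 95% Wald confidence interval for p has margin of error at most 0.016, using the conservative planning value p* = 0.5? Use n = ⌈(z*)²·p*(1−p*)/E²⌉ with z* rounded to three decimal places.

n = 3752

The 95% critical value is z* = 1.960.
p*(1−p*) = 0.2500.
Required n before rounding: 3.841600 × 0.2500 / 0.016² = 3751.562.
Rounding up, n = 3752.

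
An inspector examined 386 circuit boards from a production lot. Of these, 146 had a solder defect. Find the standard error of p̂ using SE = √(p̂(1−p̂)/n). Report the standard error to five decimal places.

With x = 146 successes in n = 386, p̂ = 0.37824.
p̂(1−p̂) = 0.37824·0.62176 = 0.235175.
SE = √(0.235175/386) = 0.02468.

SE = 0.02468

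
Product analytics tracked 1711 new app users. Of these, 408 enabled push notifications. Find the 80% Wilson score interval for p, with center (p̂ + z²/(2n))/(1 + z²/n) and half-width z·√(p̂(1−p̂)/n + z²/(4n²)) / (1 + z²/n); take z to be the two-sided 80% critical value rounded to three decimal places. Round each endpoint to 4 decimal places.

(0.2255, 0.2519)

Here p̂ = 408/1711 = 0.23846 and z = 1.282 (z² = 1.643524).
Denominator 1 + z²/n = 1 + 1.643524/1711 = 1.000961.
Center = (0.23846 + 0.000480)/1.000961 = 0.23871.
Radicand: p̂(1−p̂)/n + z²/(4n²) = 0.000106134 + 0.000000140 = 0.000106274.
Half-width = 1.282·√0.000106274/1.000961 = 0.01320.
CI: 0.23871 ± 0.01320 = (0.2255, 0.2519).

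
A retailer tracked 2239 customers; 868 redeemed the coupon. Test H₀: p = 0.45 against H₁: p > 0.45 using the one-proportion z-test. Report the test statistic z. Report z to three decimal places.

The sample proportion is 868/2239 = 0.38767.
SE₀ = √(0.45·0.55/2239) = 0.010514.
z = (0.38767 − 0.45)/0.010514 = -0.06233/0.010514 = -5.928.

z = -5.928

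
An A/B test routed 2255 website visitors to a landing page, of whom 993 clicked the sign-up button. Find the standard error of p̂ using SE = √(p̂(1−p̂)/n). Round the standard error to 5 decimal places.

SE = 0.01045

The sample proportion is 993/2255 = 0.44035.
p̂(1−p̂) = 0.246442.
SE = √(0.246442/2255) = 0.01045.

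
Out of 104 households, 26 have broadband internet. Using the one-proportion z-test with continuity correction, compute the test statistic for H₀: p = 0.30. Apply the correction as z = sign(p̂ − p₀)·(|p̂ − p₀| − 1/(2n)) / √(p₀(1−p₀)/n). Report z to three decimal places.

z = -1.006

p̂ = 26/104 = 0.25000. p̂ − p₀ = -0.050000.
Continuity correction 1/(2n) = 1/208 = 0.004808.
Corrected numerator: |-0.050000| − 0.004808 = 0.045192.
SE₀ = √(0.30·0.70/104) = 0.044936.
z = −0.045192/0.044936 = -1.006.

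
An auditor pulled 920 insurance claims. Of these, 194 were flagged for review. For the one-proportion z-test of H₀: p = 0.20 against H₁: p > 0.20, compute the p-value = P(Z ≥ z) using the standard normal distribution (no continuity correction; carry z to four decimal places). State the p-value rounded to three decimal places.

p-value = 0.205

With x = 194 successes in n = 920, p̂ = 0.21087.
SE₀ = √(0.20·0.80/920) = 0.013188.
Test statistic (full precision, shown to 4 dp): z = (194/920 − 0.20)/SE₀ ≈ 0.8242.
From the standard normal, P(Z ≥ z) = 0.205.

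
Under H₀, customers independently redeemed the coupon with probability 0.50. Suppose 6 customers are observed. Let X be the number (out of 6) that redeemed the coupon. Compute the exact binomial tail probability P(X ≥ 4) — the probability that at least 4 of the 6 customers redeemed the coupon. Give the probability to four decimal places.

P = 0.3438

X is binomial with n = 6 and p = 0.50.
P(X ≥ 4) = C(6,4)·0.50^4·0.50^2 + C(6,5)·0.50^5·0.50^1 + C(6,6)·0.50^6·0.50^0.
= 0.234375 + 0.093750 + 0.015625 = 0.3438.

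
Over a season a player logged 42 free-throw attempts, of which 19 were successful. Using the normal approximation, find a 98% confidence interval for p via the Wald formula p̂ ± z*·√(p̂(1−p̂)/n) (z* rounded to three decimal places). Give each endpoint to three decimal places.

p̂ = 19/42 = 0.45238.
Standard error of p̂: √(0.247732/42) = √0.005898391 = 0.076801.
For 98% confidence, z* = 2.326.
Margin of error: 2.326 × 0.076801 = 0.17864.
So the interval runs from 0.274 to 0.631.

(0.274, 0.631)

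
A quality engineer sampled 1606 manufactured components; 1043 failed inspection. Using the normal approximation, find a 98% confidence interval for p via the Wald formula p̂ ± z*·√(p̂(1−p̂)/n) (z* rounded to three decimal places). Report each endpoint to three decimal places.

(0.622, 0.677)

The sample proportion is 1043/1606 = 0.64944.
SE = √(p̂(1−p̂)/n) = √(0.227668/1606) = 0.011906.
The 98% critical value is z* = 2.326.
Margin = 2.326·0.011906 = 0.02769.
So the interval runs from 0.622 to 0.677.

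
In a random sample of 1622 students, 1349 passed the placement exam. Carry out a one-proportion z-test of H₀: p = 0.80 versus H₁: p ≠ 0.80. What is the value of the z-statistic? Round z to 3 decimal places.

p̂ = 1349/1622 = 0.83169.
Null standard error: √(0.80·0.20/1622) = √0.000098644 = 0.009932.
Test statistic: z = 0.03169/0.009932 = 3.191.

z = 3.191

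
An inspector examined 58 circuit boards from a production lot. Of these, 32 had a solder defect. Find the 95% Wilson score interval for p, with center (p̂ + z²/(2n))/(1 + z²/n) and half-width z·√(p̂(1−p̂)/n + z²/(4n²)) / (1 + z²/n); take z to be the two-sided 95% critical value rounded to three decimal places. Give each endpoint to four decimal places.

p̂ = 32/58 = 0.55172; z = 1.960, so z² = 3.841600.
1 + z²/n = 1.066234.
Center = (0.55172 + 0.033117)/1.066234 = 0.54851.
Radicand: p̂(1−p̂)/n + z²/(4n²) = 0.004264217 + 0.000285493 = 0.004549710.
Half-width = z·√(radicand)/denom = 1.960·0.067452/1.066234 = 0.12399.
CI: 0.54851 ± 0.12399 = (0.4245, 0.6725).

(0.4245, 0.6725)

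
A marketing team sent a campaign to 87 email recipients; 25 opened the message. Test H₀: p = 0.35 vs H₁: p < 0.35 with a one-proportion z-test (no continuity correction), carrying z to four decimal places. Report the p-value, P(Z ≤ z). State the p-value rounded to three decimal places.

p-value = 0.110

Sample proportion p̂ = 25/87 = 0.28736.
Under H₀, SE = √(p₀(1−p₀)/n) = √(0.35·0.65/87) = √0.002614943 = 0.051137.
z = (p̂ − p₀)/SE = (25/87 − 0.35)/0.051137 ≈ -1.2250.
From the standard normal, P(Z ≤ z) = 0.110.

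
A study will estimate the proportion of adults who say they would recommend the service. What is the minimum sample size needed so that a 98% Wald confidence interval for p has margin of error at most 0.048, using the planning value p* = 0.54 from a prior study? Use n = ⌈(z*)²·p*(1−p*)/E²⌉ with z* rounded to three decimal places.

n = 584

z* = 2.326 at the 98% level.
p*(1−p*) = 0.2484.
(z*)²·p*(1−p*)/E² = 5.410276·0.2484/0.002304 = 583.295.
Rounding up, n = 584.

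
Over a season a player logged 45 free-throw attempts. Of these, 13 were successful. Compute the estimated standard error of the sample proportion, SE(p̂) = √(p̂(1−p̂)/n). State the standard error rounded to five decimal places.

p̂ = 13/45 = 0.28889.
p̂(1−p̂) = 0.28889·0.71111 = 0.205433.
SE = √(0.205433/45) = 0.06757.

SE = 0.06757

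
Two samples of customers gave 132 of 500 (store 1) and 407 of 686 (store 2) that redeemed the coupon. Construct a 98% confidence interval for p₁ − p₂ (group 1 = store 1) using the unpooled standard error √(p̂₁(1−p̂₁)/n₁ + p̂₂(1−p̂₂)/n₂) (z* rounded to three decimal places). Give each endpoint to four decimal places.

p̂₁ = 132/500 = 0.26400, p̂₂ = 407/686 = 0.59329; p̂₁ − p̂₂ = -0.32929.
Unpooled SE = √(p̂₁(1−p̂₁)/n₁ + p̂₂(1−p̂₂)/n₂) = √(0.000388608 + 0.000351744) = 0.027209.
For 98% confidence, z* = 2.326. Margin = 2.326·0.027209 = 0.06329.
So the interval runs from -0.3926 to -0.2660.

(-0.3926, -0.2660)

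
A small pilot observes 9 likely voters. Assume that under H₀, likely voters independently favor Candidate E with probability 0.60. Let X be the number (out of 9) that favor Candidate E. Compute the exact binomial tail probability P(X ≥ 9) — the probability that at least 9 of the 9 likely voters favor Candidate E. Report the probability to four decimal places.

P = 0.0101

X ~ Binomial(n=9, p=0.60).
P(X ≥ 9) = C(9,9)·0.60^9·0.40^0.
= 0.010078 = 0.0101.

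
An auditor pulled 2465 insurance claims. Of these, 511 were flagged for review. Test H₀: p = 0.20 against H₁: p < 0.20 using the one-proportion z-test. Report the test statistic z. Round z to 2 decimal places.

z = 0.91

With x = 511 successes in n = 2465, p̂ = 0.20730.
Under H₀, SE = √(p₀(1−p₀)/n) = √(0.20·0.80/2465) = √0.000064909 = 0.008057.
z = (0.20730 − 0.20)/0.008057 = 0.00730/0.008057 = 0.91.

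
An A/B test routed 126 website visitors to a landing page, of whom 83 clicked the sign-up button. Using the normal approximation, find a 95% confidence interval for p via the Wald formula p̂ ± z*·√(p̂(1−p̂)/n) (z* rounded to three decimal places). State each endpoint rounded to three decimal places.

(0.576, 0.742)

p̂ = 83/126 = 0.65873.
Standard error of p̂: √(0.224805/126) = √0.001784165 = 0.042239.
The 95% critical value is z* = 1.960.
Margin = 1.960·0.042239 = 0.08279.
Interval: 0.65873 ± 0.08279 → (0.576, 0.742).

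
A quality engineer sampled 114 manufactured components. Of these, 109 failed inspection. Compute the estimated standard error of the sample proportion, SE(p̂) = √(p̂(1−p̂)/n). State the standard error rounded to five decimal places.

Sample proportion p̂ = 109/114 = 0.95614.
p̂(1−p̂) = 0.95614·0.04386 = 0.041936.
SE = √(0.041936/114) = √0.000367860 = 0.01918.

SE = 0.01918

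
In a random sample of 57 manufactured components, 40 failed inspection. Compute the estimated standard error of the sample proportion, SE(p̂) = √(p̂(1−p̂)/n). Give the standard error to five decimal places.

SE = 0.06060

p̂ = 40/57 = 0.70175.
p̂(1−p̂) = 0.209297.
SE = √(0.209297/57) = 0.06060.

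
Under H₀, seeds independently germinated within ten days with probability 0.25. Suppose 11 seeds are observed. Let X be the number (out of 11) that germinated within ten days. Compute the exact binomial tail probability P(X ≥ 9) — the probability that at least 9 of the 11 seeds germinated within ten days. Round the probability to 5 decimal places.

P = 0.00013

X ~ Binomial(n=11, p=0.25).
P(X ≥ 9) = C(11,9)·0.25^9·0.75^2 + C(11,10)·0.25^10·0.75^1 + C(11,11)·0.25^11·0.75^0.
= 0.000118 + 0.000008 + 0.000000 = 0.00013.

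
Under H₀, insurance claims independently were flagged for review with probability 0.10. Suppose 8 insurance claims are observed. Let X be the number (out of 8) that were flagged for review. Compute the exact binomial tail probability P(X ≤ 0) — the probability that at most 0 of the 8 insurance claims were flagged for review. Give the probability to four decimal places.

P = 0.4305

X is binomial with n = 8 and p = 0.10.
P(X ≤ 0) = C(8,0)·0.10^0·0.90^8.
= 0.430467 = 0.4305.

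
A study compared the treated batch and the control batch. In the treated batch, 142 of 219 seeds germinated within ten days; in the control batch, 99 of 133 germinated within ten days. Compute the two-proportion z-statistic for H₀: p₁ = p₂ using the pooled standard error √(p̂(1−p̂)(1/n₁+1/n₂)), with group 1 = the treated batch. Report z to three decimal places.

z = -1.879

Sample proportions: p̂₁ = 142/219 = 0.64840 and p̂₂ = 99/133 = 0.74436.
Pooling: p̂ = 241/352 = 0.68466.
Pooled SE = √[0.2159010·0.01208501] ≈ 0.051080.
z = -0.09596/0.051080 = -1.879.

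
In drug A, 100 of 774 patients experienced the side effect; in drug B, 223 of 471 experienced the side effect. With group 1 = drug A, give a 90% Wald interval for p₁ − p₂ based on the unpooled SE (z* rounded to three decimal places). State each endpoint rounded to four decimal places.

p̂₁ = 0.12920, p̂₂ = 0.47346, so the observed difference is -0.34426.
Unpooled SE = √(p̂₁(1−p̂₁)/n₁ + p̂₂(1−p̂₂)/n₂) = √(0.000145357 + 0.000529290) = 0.025974.
z* = 1.645 at the 90% level. Margin of error = 0.04273.
Interval: -0.34426 ± 0.04273 → (-0.3870, -0.3015).

(-0.3870, -0.3015)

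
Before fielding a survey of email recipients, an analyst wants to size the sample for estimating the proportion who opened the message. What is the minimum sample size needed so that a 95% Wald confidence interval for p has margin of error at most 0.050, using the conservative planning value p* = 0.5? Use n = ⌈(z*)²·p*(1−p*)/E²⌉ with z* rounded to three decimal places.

n = 385

For 95% confidence, z* = 1.960.
p*(1−p*) = 0.50·0.50 = 0.2500.
Required n before rounding: 3.841600 × 0.2500 / 0.050² = 384.160.
Rounding up, n = 385.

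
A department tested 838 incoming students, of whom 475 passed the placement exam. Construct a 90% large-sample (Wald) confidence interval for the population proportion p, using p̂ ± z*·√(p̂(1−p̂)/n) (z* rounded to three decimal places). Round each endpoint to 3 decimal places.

With x = 475 successes in n = 838, p̂ = 0.56683.
SE(p̂) = √(0.56683·0.43317/838) = 0.017117.
The 90% critical value is z* = 1.645.
Margin = 1.645·0.017117 = 0.02816.
Interval: 0.56683 ± 0.02816 → (0.539, 0.595).

(0.539, 0.595)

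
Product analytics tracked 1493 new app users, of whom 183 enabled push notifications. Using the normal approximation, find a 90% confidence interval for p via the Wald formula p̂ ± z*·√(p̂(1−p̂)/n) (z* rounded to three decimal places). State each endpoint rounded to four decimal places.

(0.1086, 0.1365)

The sample proportion is 183/1493 = 0.12257.
SE(p̂) = √(0.12257·0.87743/1493) = 0.008487.
The 90% critical value is z* = 1.645.
Margin of error: 1.645 × 0.008487 = 0.01396.
Interval: 0.12257 ± 0.01396 → (0.1086, 0.1365).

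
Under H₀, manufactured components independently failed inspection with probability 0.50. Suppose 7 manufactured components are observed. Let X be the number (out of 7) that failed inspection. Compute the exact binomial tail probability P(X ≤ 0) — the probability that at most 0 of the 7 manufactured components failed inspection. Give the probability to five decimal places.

P = 0.00781

X ~ Binomial(n=7, p=0.50).
P(X ≤ 0) = C(7,0)·0.50^0·0.50^7.
= 0.007812 = 0.00781.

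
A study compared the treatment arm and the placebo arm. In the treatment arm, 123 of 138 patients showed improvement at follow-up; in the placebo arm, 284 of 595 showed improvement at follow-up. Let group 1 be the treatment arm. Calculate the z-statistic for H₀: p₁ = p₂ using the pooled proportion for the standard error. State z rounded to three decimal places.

p̂₁ = 123/138 = 0.89130, p̂₂ = 284/595 = 0.47731.
Pooling: p̂ = 407/733 = 0.55525.
Pooled SE = √[0.2469472·0.00892705] ≈ 0.046952.
z = 0.41399/0.046952 = 8.817.

z = 8.817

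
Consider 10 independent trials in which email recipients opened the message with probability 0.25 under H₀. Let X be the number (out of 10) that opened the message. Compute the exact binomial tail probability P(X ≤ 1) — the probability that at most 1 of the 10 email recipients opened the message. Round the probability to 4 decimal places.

X is binomial with n = 10 and p = 0.25.
P(X ≤ 1) = C(10,0)·0.25^0·0.75^10 + C(10,1)·0.25^1·0.75^9.
= 0.056314 + 0.187712 = 0.2440.

P = 0.2440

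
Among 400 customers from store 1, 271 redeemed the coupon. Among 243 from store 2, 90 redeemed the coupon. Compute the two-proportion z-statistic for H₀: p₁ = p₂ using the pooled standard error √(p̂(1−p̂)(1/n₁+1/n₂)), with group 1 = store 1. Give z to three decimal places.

Sample proportions: p̂₁ = 271/400 = 0.67750 and p̂₂ = 90/243 = 0.37037.
Pooling: p̂ = 361/643 = 0.56143.
SE = √[p̂(1−p̂)(1/n₁+1/n₂)] = √[0.56143·0.43857·(1/400+1/243)] ≈ 0.040359.
z = (p̂₁ − p̂₂)/SE = (0.67750 − 0.37037)/0.040359 = 0.30713/0.040359 = 7.610.

z = 7.610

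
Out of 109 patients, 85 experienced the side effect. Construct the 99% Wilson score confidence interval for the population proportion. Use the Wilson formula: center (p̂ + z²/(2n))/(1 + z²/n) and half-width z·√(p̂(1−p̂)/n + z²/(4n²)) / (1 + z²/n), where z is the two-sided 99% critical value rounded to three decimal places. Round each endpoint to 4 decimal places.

p̂ = 85/109 = 0.77982; z = 2.576, so z² = 6.635776.
1 + z²/n = 1.060879.
Adjusted center: (0.77982 + z²/(2n))/1.060879 = 0.76376.
Radicand: p̂(1−p̂)/n + z²/(4n²) = 0.001575254 + 0.000139630 = 0.001714884.
Half-width = 2.576·√0.001714884/1.060879 = 0.10055.
Interval: 0.76376 ± 0.10055 → (0.6632, 0.8643).

(0.6632, 0.8643)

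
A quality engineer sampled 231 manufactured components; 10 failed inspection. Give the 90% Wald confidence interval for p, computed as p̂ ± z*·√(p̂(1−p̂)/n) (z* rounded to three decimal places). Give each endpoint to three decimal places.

The sample proportion is 10/231 = 0.04329.
SE = √(p̂(1−p̂)/n) = √(0.041416/231) = 0.013390.
The 90% critical value is z* = 1.645.
Margin = 1.645·0.013390 = 0.02203.
CI: 0.04329 ± 0.02203 = (0.021, 0.065).

(0.021, 0.065)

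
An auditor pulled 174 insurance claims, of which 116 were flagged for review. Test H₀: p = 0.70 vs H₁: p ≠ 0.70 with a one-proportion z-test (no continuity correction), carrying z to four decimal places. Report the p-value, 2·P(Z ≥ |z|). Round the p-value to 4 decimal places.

p-value = 0.3373

With x = 116 successes in n = 174, p̂ = 0.66667.
SE₀ = √(0.70·0.30/174) = 0.034740.
Test statistic (full precision, shown to 4 dp): z = (116/174 − 0.70)/SE₀ ≈ -0.9595.
From the standard normal, 2·P(Z ≥ |z|) = 0.3373.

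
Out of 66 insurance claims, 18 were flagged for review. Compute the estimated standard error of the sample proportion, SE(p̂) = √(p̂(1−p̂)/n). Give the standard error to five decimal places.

Sample proportion p̂ = 18/66 = 0.27273.
p̂(1−p̂) = 0.198348.
Dividing by n and taking the root: √0.003005273 = 0.05482.

SE = 0.05482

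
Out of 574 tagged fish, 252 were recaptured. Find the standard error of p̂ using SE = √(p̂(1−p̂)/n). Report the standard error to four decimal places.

SE = 0.0207

With x = 252 successes in n = 574, p̂ = 0.43902.
p̂(1−p̂) = 0.43902·0.56098 = 0.246281.
SE = √(0.246281/574) = √0.000429061 = 0.0207.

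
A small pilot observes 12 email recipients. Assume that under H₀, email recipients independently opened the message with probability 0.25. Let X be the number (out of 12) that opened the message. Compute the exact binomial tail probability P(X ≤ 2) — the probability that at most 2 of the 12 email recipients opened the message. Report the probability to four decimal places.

X ~ Binomial(n=12, p=0.25).
P(X ≤ 2) = C(12,0)·0.25^0·0.75^12 + C(12,1)·0.25^1·0.75^11 + C(12,2)·0.25^2·0.75^10.
= 0.031676 + 0.126705 + 0.232293 = 0.3907.

P = 0.3907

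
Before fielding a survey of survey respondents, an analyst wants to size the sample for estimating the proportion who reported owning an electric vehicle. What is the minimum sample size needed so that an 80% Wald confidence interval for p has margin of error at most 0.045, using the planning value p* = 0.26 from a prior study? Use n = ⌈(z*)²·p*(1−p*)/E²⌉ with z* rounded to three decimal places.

z* = 1.282 at the 80% level.
p*(1−p*) = 0.26·0.74 = 0.1924.
Required n before rounding: 1.643524 × 0.1924 / 0.045² = 156.155.
Rounding up, n = 157.

n = 157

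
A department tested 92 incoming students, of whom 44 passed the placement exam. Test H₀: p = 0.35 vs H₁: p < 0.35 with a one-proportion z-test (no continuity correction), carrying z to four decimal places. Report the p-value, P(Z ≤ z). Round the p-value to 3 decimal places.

p̂ = 44/92 = 0.47826.
Under H₀, SE = √(p₀(1−p₀)/n) = √(0.35·0.65/92) = √0.002472826 = 0.049728.
z = (p̂ − p₀)/SE = (44/92 − 0.35)/0.049728 ≈ 2.5793.
From the standard normal, P(Z ≤ z) = 0.995.

p-value = 0.995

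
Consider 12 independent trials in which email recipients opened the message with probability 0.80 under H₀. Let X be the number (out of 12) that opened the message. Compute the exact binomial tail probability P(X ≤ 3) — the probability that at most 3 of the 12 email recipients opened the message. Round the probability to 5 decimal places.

P = 0.00006

X ~ Binomial(n=12, p=0.80).
P(X ≤ 3) = C(12,0)·0.80^0·0.20^12 + C(12,1)·0.80^1·0.20^11 + C(12,2)·0.80^2·0.20^10 + C(12,3)·0.80^3·0.20^9.
= 0.000000 + 0.000000 + 0.000004 + 0.000058 = 0.00006.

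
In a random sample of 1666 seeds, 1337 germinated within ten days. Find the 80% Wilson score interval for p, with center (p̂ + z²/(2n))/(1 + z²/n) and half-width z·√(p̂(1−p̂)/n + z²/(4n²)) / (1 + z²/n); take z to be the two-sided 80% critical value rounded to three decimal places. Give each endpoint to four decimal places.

p̂ = 1337/1666 = 0.80252; z = 1.282, so z² = 1.643524.
Denominator 1 + z²/n = 1 + 1.643524/1666 = 1.000987.
Center = (0.80252 + 0.000493)/1.000987 = 0.80222.
Radicand: p̂(1−p̂)/n + z²/(4n²) = 0.000095127 + 0.000000148 = 0.000095275.
Half-width = 1.282·√0.000095275/1.000987 = 0.01250.
So the interval runs from 0.7897 to 0.8147.

(0.7897, 0.8147)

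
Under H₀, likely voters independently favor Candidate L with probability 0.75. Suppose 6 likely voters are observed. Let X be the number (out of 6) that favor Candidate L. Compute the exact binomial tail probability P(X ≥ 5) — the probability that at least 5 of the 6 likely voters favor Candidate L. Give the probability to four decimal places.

P = 0.5339

X is binomial with n = 6 and p = 0.75.
P(X ≥ 5) = C(6,5)·0.75^5·0.25^1 + C(6,6)·0.75^6·0.25^0.
= 0.355957 + 0.177979 = 0.5339.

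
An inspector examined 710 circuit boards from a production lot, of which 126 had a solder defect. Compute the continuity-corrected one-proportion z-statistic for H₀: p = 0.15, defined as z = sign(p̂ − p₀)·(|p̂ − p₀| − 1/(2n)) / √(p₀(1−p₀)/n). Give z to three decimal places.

With x = 126 successes in n = 710, p̂ = 0.17746. p̂ − p₀ = 0.027465.
Continuity correction 1/(2n) = 1/1420 = 0.000704.
Corrected numerator: |0.027465| − 0.000704 = 0.026761.
Under H₀, SE = √(p₀(1−p₀)/n) = √(0.15·0.85/710) = √0.000179577 = 0.013401.
z = +0.026761/0.013401 = 1.997.

z = 1.997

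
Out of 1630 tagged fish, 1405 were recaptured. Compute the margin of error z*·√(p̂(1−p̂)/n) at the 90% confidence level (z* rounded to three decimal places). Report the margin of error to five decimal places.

The sample proportion is 1405/1630 = 0.86196.
Standard error of p̂: √(0.118983/1630) = √0.000072995 = 0.008544.
The 90% critical value is z* = 1.645.
ME = 1.645·0.008544 = 0.01405.

ME = 0.01405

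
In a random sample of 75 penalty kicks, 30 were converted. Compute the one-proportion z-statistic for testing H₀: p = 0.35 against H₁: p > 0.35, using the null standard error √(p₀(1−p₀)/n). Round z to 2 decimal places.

The sample proportion is 30/75 = 0.40000.
SE₀ = √(0.35·0.65/75) = 0.055076.
z = (0.40000 − 0.35)/0.055076 = 0.05000/0.055076 = 0.91.

z = 0.91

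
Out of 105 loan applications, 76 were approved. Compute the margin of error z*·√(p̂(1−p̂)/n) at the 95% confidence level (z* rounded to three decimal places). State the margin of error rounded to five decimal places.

The sample proportion is 76/105 = 0.72381.
SE = √(p̂(1−p̂)/n) = √(0.199909/105) = 0.043634.
The 95% critical value is z* = 1.960.
So ME = 0.08552.

ME = 0.08552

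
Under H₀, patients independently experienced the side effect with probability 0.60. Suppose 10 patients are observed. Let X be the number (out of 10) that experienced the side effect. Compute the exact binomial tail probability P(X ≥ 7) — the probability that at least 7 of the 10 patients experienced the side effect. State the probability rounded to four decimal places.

X ~ Binomial(n=10, p=0.60).
P(X ≥ 7) = C(10,7)·0.60^7·0.40^3 + C(10,8)·0.60^8·0.40^2 + C(10,9)·0.60^9·0.40^1 + C(10,10)·0.60^10·0.40^0.
= 0.214991 + 0.120932 + 0.040311 + 0.006047 = 0.3823.

P = 0.3823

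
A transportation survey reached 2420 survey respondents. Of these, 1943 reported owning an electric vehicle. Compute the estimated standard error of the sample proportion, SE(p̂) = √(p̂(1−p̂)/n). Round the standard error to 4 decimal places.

SE = 0.0081

p̂ = 1943/2420 = 0.80289.
p̂(1−p̂) = 0.80289·0.19711 = 0.158258.
Dividing by n and taking the root: √0.000065396 = 0.0081.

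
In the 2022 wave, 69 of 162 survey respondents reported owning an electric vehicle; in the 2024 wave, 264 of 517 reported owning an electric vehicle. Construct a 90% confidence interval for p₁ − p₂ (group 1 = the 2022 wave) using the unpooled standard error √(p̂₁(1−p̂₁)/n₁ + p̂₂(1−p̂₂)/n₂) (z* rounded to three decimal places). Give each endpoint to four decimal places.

p̂₁ = 0.42593, p̂₂ = 0.51064, so the observed difference is -0.08471.
Unpooled SE = √(p̂₁(1−p̂₁)/n₁ + p̂₂(1−p̂₂)/n₂) = √(0.001509340 + 0.000483340) = 0.044639.
z* = 1.645 at the 90% level. Margin of error = 0.07343.
Interval: -0.08471 ± 0.07343 → (-0.1581, -0.0113).

(-0.1581, -0.0113)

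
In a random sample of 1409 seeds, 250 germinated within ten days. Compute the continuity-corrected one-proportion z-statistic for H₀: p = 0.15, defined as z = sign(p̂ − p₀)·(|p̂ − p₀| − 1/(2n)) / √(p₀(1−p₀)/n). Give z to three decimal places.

z = 2.846

Sample proportion p̂ = 250/1409 = 0.17743. p̂ − p₀ = 0.027431.
1/(2n) = 0.000355.
Corrected numerator: |0.027431| − 0.000355 = 0.027076.
Null standard error: √(0.15·0.85/1409) = √0.000090490 = 0.009513.
z = +0.027076/0.009513 = 2.846.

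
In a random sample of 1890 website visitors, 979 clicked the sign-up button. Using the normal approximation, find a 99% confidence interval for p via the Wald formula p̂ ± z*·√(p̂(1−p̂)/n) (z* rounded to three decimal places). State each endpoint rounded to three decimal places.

Sample proportion p̂ = 979/1890 = 0.51799.
SE(p̂) = √(0.51799·0.48201/1890) = 0.011494.
The 99% critical value is z* = 2.576.
Margin = 2.576·0.011494 = 0.02961.
Interval: 0.51799 ± 0.02961 → (0.488, 0.548).

(0.488, 0.548)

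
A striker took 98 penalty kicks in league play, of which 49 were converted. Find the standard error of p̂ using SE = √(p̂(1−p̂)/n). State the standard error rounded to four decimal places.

With x = 49 successes in n = 98, p̂ = 0.50000.
p̂(1−p̂) = 0.250000.
SE = √(0.250000/98) = √0.002551020 = 0.0505.

SE = 0.0505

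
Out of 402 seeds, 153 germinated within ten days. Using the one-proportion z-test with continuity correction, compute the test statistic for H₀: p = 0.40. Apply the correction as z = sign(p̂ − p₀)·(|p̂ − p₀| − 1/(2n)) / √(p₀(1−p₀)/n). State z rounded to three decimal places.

z = -0.743

The sample proportion is 153/402 = 0.38060. p̂ − p₀ = -0.019403.
1/(2n) = 0.001244.
Corrected numerator: |-0.019403| − 0.001244 = 0.018159.
Null standard error: √(0.40·0.60/402) = √0.000597015 = 0.024434.
z = −0.018159/0.024434 = -0.743.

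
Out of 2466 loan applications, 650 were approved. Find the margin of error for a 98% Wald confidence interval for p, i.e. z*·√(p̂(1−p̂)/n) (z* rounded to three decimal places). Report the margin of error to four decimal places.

Sample proportion p̂ = 650/2466 = 0.26358.
SE(p̂) = √(0.26358·0.73642/2466) = 0.008872.
For 98% confidence, z* = 2.326.
So ME = 0.0206.

ME = 0.0206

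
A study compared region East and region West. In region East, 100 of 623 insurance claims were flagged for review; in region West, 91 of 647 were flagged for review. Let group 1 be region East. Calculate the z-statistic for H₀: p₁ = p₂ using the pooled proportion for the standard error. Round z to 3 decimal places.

z = 0.990

p̂₁ = 100/623 = 0.16051, p̂₂ = 91/647 = 0.14065.
Pooling: p̂ = 191/1270 = 0.15039.
Pooled SE = √[0.1277754·0.00315073] ≈ 0.020065.
z = 0.01986/0.020065 = 0.990.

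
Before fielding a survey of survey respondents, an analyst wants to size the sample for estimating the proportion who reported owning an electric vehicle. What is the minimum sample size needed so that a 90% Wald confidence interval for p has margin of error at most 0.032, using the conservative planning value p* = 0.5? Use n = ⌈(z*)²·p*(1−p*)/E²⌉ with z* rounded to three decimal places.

n = 661

z* = 1.645 at the 90% level.
p*(1−p*) = 0.2500.
(z*)²·p*(1−p*)/E² = 2.706025·0.2500/0.001024 = 660.651.
⌈660.651⌉ = 661.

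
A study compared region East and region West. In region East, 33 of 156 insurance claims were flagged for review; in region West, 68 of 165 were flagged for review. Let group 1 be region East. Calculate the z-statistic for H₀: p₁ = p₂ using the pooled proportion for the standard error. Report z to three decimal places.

z = -3.868

p̂₁ = 33/156 = 0.21154, p̂₂ = 68/165 = 0.41212.
Pooled p̂ = (33+68)/(156+165) = 101/321 = 0.31464.
SE = √[p̂(1−p̂)(1/n₁+1/n₂)] = √[0.31464·0.68536·(1/156+1/165)] ≈ 0.051858.
z = -0.20058/0.051858 = -3.868.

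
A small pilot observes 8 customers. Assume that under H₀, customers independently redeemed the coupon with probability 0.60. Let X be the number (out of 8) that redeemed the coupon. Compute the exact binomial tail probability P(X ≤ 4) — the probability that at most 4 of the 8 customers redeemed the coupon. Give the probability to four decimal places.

P = 0.4059

X ~ Binomial(n=8, p=0.60).
P(X ≤ 4) = Σ_{j=0}^{4} C(8,j)·0.60^j·0.40^{8−j}.
= 0.000655 + 0.007864 + 0.041288 + 0.123863 + 0.232243 = 0.4059.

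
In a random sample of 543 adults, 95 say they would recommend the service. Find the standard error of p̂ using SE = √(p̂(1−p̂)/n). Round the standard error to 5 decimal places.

SE = 0.01630

The sample proportion is 95/543 = 0.17495.
p̂(1−p̂) = 0.144342.
SE = √(0.144342/543) = 0.01630.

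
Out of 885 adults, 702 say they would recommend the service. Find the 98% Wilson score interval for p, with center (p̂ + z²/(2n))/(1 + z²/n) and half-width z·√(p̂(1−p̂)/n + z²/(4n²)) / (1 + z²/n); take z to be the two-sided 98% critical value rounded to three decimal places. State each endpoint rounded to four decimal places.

Here p̂ = 702/885 = 0.79322 and z = 2.326 (z² = 5.410276).
Denominator 1 + z²/n = 1 + 5.410276/885 = 1.006113.
Center = (0.79322 + 0.003057)/1.006113 = 0.79144.
Radicand: p̂(1−p̂)/n + z²/(4n²) = 0.000185335 + 0.000001727 = 0.000187062.
Half-width = 2.326·√0.000187062/1.006113 = 0.03162.
So the interval runs from 0.7598 to 0.8231.

(0.7598, 0.8231)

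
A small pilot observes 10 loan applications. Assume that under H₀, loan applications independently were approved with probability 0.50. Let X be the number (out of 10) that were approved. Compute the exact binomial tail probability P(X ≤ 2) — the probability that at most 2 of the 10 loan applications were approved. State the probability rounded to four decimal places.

P = 0.0547

X ~ Binomial(n=10, p=0.50).
P(X ≤ 2) = C(10,0)·0.50^0·0.50^10 + C(10,1)·0.50^1·0.50^9 + C(10,2)·0.50^2·0.50^8.
= 0.000977 + 0.009766 + 0.043945 = 0.0547.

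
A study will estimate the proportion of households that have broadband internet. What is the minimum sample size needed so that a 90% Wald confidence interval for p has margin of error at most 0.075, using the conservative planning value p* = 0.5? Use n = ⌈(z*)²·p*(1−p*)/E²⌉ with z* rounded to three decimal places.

n = 121

z* = 1.645 at the 90% level.
p*(1−p*) = 0.2500.
(z*)²·p*(1−p*)/E² = 2.706025·0.2500/0.005625 = 120.268.
Rounding up, n = 121.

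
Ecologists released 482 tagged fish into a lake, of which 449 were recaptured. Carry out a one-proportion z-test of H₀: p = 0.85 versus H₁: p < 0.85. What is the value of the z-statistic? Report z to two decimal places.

Sample proportion p̂ = 449/482 = 0.93154.
SE₀ = √(0.85·0.15/482) = 0.016264.
z = (p̂ − p₀)/SE = (0.93154 − 0.85)/0.016264 = 5.01.

z = 5.01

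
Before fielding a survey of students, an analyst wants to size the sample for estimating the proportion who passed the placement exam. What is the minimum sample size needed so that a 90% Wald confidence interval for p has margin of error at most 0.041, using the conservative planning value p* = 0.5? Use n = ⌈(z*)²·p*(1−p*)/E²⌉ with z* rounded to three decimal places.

z* = 1.645 at the 90% level.
p*(1−p*) = 0.50·0.50 = 0.2500.
Required n before rounding: 2.706025 × 0.2500 / 0.041² = 402.443.
Rounding up, n = 403.

n = 403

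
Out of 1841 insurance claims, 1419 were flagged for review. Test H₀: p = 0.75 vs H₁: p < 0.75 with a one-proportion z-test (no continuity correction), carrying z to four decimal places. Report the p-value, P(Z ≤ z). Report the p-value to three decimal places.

p-value = 0.980

The sample proportion is 1419/1841 = 0.77078.
SE₀ = √(0.75·0.25/1841) = 0.010092.
Test statistic (full precision, shown to 4 dp): z = (1419/1841 − 0.75)/SE₀ ≈ 2.0588.
p-value = P(Z ≤ z) with z = 2.0588 → 0.980.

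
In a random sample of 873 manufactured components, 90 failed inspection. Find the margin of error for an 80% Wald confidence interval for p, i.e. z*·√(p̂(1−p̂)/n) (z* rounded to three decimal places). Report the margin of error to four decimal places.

ME = 0.0132

p̂ = 90/873 = 0.10309.
SE(p̂) = √(0.10309·0.89691/873) = 0.010292.
The 80% critical value is z* = 1.282.
So ME = 0.0132.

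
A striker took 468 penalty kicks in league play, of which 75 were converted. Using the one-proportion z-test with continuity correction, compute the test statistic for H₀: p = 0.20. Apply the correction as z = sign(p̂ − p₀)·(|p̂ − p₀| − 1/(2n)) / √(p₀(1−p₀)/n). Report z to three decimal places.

p̂ = 75/468 = 0.16026. p̂ − p₀ = -0.039744.
Continuity correction 1/(2n) = 1/936 = 0.001068.
Corrected numerator: |-0.039744| − 0.001068 = 0.038676.
Null standard error: √(0.20·0.80/468) = √0.000341880 = 0.018490.
z = (−)0.038676/0.018490 = -2.092.

z = -2.092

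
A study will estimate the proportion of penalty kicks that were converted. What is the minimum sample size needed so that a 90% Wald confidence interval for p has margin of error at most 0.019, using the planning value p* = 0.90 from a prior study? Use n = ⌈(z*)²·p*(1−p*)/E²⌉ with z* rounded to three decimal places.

n = 675

The 90% critical value is z* = 1.645.
p*(1−p*) = 0.0900.
(z*)²·p*(1−p*)/E² = 2.706025·0.0900/0.000361 = 674.632.
⌈674.632⌉ = 675.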